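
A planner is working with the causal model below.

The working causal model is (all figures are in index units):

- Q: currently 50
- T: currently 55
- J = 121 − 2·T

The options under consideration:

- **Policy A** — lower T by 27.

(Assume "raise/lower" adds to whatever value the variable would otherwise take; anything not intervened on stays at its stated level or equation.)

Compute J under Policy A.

Policy A (T − 27):
  T = 55 − 27 = 28
  J = 121 − 2·28 = 65

65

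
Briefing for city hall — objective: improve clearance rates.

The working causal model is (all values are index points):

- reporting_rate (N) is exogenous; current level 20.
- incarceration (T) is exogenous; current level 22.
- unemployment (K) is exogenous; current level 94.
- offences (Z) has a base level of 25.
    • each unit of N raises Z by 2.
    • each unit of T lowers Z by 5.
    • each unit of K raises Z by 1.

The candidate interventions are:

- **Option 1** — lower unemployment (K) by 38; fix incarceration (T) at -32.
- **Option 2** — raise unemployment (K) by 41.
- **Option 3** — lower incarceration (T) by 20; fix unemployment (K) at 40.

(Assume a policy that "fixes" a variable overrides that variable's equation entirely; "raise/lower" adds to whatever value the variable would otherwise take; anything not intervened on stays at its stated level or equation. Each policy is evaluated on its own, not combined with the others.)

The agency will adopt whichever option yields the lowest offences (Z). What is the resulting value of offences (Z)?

Option 1 (K − 38, T := -32):
  N = 20
  T = -32
  K = 94 − 38 = 56
  Z = 25 + 2·20 − 5·(-32) + 56 = 281
Option 2 (K + 41):
  N = 20
  T = 22
  K = 94 + 41 = 135
  Z = 25 + 2·20 − 5·22 + 135 = 90
Option 3 (T − 20, K := 40):
  N = 20
  T = 22 − 20 = 2
  K = 40
  Z = 25 + 2·20 − 5·2 + 40 = 95
Comparing — Option 1: Z=281, Option 2: Z=90, Option 3: Z=95. Lowest is 90 (Option 2).

90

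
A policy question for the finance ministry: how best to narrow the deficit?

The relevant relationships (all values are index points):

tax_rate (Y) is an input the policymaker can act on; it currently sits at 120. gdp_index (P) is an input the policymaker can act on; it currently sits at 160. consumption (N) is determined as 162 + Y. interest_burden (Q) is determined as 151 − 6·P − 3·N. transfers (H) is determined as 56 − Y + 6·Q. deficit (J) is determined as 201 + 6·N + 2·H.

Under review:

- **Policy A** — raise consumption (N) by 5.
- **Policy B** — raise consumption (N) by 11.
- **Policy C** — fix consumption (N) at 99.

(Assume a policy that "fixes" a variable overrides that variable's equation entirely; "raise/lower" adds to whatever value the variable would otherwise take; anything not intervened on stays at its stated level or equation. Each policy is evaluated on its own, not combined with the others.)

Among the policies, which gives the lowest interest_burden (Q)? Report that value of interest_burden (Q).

-1688

Policy A (N + 5):
  Y = 120
  P = 160
  N = 162 + 120 (+5 from intervention) = 287
  Q = 151 − 6·160 − 3·287 = -1670
Policy B (N + 11):
  Y = 120
  P = 160
  N = 162 + 120 (+11 from intervention) = 293
  Q = 151 − 6·160 − 3·293 = -1688
Policy C (N := 99):
  Y = 120
  P = 160
  N = 99
  Q = 151 − 6·160 − 3·99 = -1106
Comparing — Policy A: Q=-1670, Policy B: Q=-1688, Policy C: Q=-1106. Lowest is -1688 (Policy B).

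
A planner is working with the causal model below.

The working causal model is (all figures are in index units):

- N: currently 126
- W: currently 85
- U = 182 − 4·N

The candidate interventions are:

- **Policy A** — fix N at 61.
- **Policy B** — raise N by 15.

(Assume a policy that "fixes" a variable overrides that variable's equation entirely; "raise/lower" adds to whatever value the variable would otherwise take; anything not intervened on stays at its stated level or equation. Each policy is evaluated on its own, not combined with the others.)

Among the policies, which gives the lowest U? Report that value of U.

-382

Policy A (N := 61):
  N = 61
  U = 182 − 4·61 = -62
Policy B (N + 15):
  N = 126 + 15 = 141
  U = 182 − 4·141 = -382
Comparing — Policy A: U=-62, Policy B: U=-382. Lowest is -382 (Policy B).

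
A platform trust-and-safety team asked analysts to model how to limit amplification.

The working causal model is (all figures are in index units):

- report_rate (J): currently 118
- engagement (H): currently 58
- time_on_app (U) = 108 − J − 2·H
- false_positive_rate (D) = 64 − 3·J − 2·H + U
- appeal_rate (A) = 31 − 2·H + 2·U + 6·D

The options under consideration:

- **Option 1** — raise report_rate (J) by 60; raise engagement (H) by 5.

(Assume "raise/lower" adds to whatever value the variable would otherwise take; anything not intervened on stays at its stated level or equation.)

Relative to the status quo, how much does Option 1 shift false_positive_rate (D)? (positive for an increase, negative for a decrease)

-260

Baseline:
  J = 118
  H = 58
  U = 108 − 118 − 2·58 = -126
  D = 64 − 3·118 − 2·58 + (-126) = -532
Option 1 (J + 60, H + 5):
  J = 118 + 60 = 178
  H = 58 + 5 = 63
  U = 108 − 178 − 2·63 = -196
  D = 64 − 3·178 − 2·63 + (-196) = -792
Change in D: -792 − (-532) = -260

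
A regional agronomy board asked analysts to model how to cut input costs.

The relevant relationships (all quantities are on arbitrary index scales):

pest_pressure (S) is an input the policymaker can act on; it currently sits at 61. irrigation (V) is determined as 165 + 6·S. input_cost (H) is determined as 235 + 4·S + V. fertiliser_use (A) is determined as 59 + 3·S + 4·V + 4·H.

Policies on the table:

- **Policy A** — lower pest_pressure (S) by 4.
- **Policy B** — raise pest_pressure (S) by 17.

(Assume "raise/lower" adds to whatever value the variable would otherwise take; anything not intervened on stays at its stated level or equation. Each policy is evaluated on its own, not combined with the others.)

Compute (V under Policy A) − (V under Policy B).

Policy A (S − 4):
  S = 61 − 4 = 57
  V = 165 + 6·57 = 507
Policy B (S + 17):
  S = 61 + 17 = 78
  V = 165 + 6·78 = 633
V: 507 − 633 = -126

-126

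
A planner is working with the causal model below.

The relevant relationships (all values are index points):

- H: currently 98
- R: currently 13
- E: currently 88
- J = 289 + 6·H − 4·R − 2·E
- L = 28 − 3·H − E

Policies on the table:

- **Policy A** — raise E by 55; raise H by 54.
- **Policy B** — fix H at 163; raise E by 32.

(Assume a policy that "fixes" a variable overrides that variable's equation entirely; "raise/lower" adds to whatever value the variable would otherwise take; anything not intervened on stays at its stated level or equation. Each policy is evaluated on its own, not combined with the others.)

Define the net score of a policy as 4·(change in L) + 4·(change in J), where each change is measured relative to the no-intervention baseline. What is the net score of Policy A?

-12

Baseline:
  H = 98
  R = 13
  E = 88
  J = 289 + 6·98 − 4·13 − 2·88 = 649
  L = 28 − 3·98 − 88 = -354
Policy A (E + 55, H + 54):
  H = 98 + 54 = 152
  R = 13
  E = 88 + 55 = 143
  J = 289 + 6·152 − 4·13 − 2·143 = 863
  L = 28 − 3·152 − 143 = -571
ΔL = -571 − (-354) = -217; ΔJ = 863 − 649 = 214
Score = 4·(-217) + 4·214 = -12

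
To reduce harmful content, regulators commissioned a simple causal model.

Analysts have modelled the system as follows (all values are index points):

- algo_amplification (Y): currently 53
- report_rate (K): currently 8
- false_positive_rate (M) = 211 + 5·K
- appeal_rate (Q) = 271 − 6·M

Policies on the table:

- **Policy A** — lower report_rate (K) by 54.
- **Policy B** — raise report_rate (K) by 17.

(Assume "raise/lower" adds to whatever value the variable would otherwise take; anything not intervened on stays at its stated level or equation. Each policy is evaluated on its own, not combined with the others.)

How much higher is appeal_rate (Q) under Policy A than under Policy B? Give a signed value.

Policy A (K − 54):
  K = 8 − 54 = -46
  M = 211 + 5·(-46) = -19
  Q = 271 − 6·(-19) = 385
Policy B (K + 17):
  K = 8 + 17 = 25
  M = 211 + 5·25 = 336
  Q = 271 − 6·336 = -1745
Q: 385 − (-1745) = 2130

2130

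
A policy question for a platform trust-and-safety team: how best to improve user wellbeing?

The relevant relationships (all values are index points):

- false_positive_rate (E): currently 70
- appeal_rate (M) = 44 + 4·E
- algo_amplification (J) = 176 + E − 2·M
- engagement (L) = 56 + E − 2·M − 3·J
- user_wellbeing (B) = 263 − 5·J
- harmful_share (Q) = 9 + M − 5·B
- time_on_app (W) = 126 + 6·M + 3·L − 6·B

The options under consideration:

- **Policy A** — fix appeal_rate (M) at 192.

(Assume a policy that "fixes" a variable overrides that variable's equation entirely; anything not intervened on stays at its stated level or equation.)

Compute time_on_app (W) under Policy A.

Policy A (M := 192):
  E = 70
  M = 192
  J = 176 + 70 − 2·192 = -138
  L = 56 + 70 − 2·192 − 3·(-138) = 156
  B = 263 − 5·(-138) = 953
  W = 126 + 6·192 + 3·156 − 6·953 = -3972

-3972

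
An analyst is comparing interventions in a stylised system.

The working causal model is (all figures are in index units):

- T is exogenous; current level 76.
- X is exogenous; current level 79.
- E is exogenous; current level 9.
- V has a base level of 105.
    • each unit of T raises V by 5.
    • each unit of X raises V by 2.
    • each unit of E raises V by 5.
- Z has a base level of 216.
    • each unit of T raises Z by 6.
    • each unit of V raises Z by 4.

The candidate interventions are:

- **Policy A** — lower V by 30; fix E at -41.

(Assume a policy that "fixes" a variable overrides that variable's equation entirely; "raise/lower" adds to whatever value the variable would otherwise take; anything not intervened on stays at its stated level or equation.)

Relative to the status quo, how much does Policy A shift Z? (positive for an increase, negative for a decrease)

Baseline:
  T = 76
  X = 79
  E = 9
  V = 105 + 5·76 + 2·79 + 5·9 = 688
  Z = 216 + 6·76 + 4·688 = 3424
Policy A (V − 30, E := -41):
  T = 76
  X = 79
  E = -41
  V = 105 + 5·76 + 2·79 + 5·(-41) (−30 from intervention) = 408
  Z = 216 + 6·76 + 4·408 = 2304
Change in Z: 2304 − 3424 = -1120

-1120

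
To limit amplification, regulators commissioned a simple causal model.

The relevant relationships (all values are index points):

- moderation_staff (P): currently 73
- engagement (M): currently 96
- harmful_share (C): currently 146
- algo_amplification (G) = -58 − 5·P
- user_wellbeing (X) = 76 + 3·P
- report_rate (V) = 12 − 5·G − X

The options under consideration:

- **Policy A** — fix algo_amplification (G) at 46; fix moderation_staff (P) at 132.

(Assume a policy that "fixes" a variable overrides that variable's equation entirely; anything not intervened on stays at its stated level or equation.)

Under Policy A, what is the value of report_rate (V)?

-690

Policy A (G := 46, P := 132):
  P = 132
  G = 46
  X = 76 + 3·132 = 472
  V = 12 − 5·46 − 472 = -690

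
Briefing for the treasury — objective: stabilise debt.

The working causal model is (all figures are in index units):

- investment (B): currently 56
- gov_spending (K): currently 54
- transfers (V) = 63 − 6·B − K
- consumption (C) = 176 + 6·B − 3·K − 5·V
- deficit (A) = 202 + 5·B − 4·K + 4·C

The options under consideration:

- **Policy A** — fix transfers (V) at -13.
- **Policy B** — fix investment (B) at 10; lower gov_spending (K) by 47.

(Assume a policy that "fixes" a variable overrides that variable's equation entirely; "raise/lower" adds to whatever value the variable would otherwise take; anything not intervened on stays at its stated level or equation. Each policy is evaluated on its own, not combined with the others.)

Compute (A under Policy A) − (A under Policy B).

Policy A (V := -13):
  B = 56
  K = 54
  V = -13
  C = 176 + 6·56 − 3·54 − 5·(-13) = 415
  A = 202 + 5·56 − 4·54 + 4·415 = 1926
Policy B (B := 10, K − 47):
  B = 10
  K = 54 − 47 = 7
  V = 63 − 6·10 − 7 = -4
  C = 176 + 6·10 − 3·7 − 5·(-4) = 235
  A = 202 + 5·10 − 4·7 + 4·235 = 1164
A: 1926 − 1164 = 762

762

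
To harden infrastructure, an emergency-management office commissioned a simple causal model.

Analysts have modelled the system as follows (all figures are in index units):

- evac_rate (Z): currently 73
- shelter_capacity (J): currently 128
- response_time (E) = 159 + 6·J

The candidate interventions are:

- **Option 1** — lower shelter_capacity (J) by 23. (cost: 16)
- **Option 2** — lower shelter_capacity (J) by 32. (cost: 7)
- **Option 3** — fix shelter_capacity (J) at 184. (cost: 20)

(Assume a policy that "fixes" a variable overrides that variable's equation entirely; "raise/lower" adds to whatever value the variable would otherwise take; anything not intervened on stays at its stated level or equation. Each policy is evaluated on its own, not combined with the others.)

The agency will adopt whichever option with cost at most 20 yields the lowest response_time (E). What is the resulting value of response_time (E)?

Option 1 (J − 23):
  J = 128 − 23 = 105
  E = 159 + 6·105 = 789
Option 2 (J − 32):
  J = 128 − 32 = 96
  E = 159 + 6·96 = 735
Option 3 (J := 184):
  J = 184
  E = 159 + 6·184 = 1263
Comparing — Option 1: E=789, Option 2: E=735, Option 3: E=1263. Lowest is 735 (Option 2).

735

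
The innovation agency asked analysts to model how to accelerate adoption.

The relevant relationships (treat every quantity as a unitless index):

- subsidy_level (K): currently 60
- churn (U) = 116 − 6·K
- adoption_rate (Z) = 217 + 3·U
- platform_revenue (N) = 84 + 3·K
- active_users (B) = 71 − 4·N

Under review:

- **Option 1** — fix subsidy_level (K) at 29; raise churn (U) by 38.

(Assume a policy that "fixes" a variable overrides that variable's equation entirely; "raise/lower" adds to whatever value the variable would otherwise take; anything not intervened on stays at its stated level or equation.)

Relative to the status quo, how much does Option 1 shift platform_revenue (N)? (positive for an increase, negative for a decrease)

-93

Baseline:
  K = 60
  N = 84 + 3·60 = 264
Option 1 (K := 29, U + 38):
  K = 29
  N = 84 + 3·29 = 171
Change in N: 171 − 264 = -93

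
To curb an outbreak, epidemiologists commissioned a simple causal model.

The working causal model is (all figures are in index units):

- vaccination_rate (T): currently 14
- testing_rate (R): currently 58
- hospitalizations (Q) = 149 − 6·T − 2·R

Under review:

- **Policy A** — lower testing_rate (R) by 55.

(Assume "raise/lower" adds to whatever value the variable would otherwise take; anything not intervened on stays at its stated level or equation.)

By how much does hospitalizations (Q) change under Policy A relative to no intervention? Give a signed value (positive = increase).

Baseline:
  T = 14
  R = 58
  Q = 149 − 6·14 − 2·58 = -51
Policy A (R − 55):
  T = 14
  R = 58 − 55 = 3
  Q = 149 − 6·14 − 2·3 = 59
Change in Q: 59 − (-51) = 110

110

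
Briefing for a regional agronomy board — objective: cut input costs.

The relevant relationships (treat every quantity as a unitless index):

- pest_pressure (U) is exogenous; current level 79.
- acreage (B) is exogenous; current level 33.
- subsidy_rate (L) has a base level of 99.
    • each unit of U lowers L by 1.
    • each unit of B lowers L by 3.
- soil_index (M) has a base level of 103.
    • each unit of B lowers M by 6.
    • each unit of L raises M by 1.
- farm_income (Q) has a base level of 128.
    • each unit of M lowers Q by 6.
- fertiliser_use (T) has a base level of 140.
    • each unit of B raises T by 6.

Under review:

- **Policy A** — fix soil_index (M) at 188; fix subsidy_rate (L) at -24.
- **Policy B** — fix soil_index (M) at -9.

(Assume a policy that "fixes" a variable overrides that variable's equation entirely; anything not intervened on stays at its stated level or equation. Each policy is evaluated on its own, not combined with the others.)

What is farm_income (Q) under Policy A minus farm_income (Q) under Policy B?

-1182

Policy A (M := 188, L := -24):
  U = 79
  B = 33
  L = -24
  M = 188
  Q = 128 − 6·188 = -1000
Policy B (M := -9):
  U = 79
  B = 33
  L = 99 − 79 − 3·33 = -79
  M = -9
  Q = 128 − 6·(-9) = 182
Q: -1000 − 182 = -1182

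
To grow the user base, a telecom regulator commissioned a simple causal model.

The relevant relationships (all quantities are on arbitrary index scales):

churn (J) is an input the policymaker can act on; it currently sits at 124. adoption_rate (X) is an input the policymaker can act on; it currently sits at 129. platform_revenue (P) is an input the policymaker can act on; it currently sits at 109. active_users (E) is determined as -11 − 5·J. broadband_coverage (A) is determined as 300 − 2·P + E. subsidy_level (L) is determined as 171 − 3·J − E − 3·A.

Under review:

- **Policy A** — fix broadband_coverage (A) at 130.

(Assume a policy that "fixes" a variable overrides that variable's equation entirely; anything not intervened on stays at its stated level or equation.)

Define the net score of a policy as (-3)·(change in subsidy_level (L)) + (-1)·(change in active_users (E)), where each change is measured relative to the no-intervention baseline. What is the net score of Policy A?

Baseline:
  J = 124
  P = 109
  E = -11 − 5·124 = -631
  A = 300 − 2·109 + (-631) = -549
  L = 171 − 3·124 − (-631) − 3·(-549) = 2077
Policy A (A := 130):
  J = 124
  P = 109
  E = -11 − 5·124 = -631
  A = 130
  L = 171 − 3·124 − (-631) − 3·130 = 40
ΔL = 40 − 2077 = -2037; ΔE = -631 − (-631) = 0
Score = (-3)·(-2037) + (-1)·0 = 6111

6111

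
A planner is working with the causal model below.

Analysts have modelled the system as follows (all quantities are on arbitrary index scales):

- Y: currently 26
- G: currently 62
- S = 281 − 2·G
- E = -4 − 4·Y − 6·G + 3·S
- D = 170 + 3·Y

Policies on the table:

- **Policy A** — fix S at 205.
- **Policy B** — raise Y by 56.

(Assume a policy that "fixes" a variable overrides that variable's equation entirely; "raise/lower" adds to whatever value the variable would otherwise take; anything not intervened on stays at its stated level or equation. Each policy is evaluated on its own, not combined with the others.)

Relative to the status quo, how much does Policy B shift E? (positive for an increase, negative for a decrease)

Baseline:
  Y = 26
  G = 62
  S = 281 − 2·62 = 157
  E = -4 − 4·26 − 6·62 + 3·157 = -9
Policy B (Y + 56):
  Y = 26 + 56 = 82
  G = 62
  S = 281 − 2·62 = 157
  E = -4 − 4·82 − 6·62 + 3·157 = -233
Change in E: -233 − (-9) = -224

-224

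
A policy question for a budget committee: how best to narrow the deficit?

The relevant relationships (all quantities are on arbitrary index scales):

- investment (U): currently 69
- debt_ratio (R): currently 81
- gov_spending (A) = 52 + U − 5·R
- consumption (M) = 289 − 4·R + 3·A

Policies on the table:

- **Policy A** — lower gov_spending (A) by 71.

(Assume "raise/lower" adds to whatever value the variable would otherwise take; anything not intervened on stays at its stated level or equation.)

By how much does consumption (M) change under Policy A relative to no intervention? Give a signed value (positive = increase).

Baseline:
  U = 69
  R = 81
  A = 52 + 69 − 5·81 = -284
  M = 289 − 4·81 + 3·(-284) = -887
Policy A (A − 71):
  U = 69
  R = 81
  A = 52 + 69 − 5·81 (−71 from intervention) = -355
  M = 289 − 4·81 + 3·(-355) = -1100
Change in M: -1100 − (-887) = -213

-213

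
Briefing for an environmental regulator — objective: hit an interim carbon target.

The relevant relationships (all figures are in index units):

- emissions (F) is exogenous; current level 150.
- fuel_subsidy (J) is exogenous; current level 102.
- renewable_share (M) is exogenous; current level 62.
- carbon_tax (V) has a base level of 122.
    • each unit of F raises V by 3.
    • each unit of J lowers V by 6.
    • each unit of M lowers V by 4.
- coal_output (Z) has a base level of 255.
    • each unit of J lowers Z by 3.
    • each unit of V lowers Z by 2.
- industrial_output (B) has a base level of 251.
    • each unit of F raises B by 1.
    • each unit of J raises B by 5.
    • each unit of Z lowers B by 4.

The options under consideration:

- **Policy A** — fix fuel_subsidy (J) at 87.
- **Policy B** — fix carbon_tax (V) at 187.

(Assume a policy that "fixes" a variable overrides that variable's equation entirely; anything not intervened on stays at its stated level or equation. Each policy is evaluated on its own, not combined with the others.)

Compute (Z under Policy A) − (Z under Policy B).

815

Policy A (J := 87):
  F = 150
  J = 87
  M = 62
  V = 122 + 3·150 − 6·87 − 4·62 = -198
  Z = 255 − 3·87 − 2·(-198) = 390
Policy B (V := 187):
  F = 150
  J = 102
  M = 62
  V = 187
  Z = 255 − 3·102 − 2·187 = -425
Z: 390 − (-425) = 815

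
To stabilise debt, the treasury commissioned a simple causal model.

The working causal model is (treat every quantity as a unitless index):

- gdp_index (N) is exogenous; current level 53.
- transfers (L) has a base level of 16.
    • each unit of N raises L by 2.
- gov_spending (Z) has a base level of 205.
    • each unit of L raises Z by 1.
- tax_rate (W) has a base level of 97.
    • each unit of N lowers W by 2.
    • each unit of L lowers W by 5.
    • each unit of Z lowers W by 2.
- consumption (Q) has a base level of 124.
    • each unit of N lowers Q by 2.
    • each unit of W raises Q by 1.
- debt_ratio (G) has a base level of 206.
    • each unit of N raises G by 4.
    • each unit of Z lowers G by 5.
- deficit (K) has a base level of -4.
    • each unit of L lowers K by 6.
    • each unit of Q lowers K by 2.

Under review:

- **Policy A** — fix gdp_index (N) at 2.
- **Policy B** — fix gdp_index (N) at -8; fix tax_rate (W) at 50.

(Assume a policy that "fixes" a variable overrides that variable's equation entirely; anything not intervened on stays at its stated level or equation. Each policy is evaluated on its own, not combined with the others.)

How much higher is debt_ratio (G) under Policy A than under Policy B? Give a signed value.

Policy A (N := 2):
  N = 2
  L = 16 + 2·2 = 20
  Z = 205 + 20 = 225
  G = 206 + 4·2 − 5·225 = -911
Policy B (N := -8, W := 50):
  N = -8
  L = 16 + 2·(-8) = 0
  Z = 205 + 0 = 205
  G = 206 + 4·(-8) − 5·205 = -851
G: -911 − (-851) = -60

-60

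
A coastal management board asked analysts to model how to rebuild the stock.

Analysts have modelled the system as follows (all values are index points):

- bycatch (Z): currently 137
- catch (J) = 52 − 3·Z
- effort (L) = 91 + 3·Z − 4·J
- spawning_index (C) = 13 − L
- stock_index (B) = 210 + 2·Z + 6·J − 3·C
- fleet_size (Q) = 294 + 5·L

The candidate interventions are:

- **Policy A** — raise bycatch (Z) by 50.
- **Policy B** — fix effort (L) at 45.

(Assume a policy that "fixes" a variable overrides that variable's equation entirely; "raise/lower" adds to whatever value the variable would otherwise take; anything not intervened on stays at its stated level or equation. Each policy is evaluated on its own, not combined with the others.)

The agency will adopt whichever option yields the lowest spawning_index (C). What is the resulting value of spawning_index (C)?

-2675

Policy A (Z + 50):
  Z = 137 + 50 = 187
  J = 52 − 3·187 = -509
  L = 91 + 3·187 − 4·(-509) = 2688
  C = 13 − 2688 = -2675
Policy B (L := 45):
  Z = 137
  J = 52 − 3·137 = -359
  L = 45
  C = 13 − 45 = -32
Comparing — Policy A: C=-2675, Policy B: C=-32. Lowest is -2675 (Policy A).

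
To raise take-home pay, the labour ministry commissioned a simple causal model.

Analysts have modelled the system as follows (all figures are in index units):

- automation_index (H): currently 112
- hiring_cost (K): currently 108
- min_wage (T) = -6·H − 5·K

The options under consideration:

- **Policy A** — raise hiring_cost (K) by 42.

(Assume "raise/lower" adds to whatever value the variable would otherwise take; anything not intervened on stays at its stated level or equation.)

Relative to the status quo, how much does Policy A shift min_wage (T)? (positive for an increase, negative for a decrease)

Baseline:
  H = 112
  K = 108
  T = 0 − 6·112 − 5·108 = -1212
Policy A (K + 42):
  H = 112
  K = 108 + 42 = 150
  T = 0 − 6·112 − 5·150 = -1422
Change in T: -1422 − (-1212) = -210

-210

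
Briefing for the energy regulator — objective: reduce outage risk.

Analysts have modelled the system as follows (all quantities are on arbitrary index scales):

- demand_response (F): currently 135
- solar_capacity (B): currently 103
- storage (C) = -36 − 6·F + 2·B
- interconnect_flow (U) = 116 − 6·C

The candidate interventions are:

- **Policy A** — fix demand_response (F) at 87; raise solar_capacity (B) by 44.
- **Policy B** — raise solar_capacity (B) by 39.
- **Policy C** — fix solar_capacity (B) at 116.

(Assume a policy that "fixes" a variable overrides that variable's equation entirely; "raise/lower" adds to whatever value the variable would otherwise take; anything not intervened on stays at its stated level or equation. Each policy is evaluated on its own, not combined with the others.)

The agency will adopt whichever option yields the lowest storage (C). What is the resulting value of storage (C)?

-614

Policy A (F := 87, B + 44):
  F = 87
  B = 103 + 44 = 147
  C = -36 − 6·87 + 2·147 = -264
Policy B (B + 39):
  F = 135
  B = 103 + 39 = 142
  C = -36 − 6·135 + 2·142 = -562
Policy C (B := 116):
  F = 135
  B = 116
  C = -36 − 6·135 + 2·116 = -614
Comparing — Policy A: C=-264, Policy B: C=-562, Policy C: C=-614. Lowest is -614 (Policy C).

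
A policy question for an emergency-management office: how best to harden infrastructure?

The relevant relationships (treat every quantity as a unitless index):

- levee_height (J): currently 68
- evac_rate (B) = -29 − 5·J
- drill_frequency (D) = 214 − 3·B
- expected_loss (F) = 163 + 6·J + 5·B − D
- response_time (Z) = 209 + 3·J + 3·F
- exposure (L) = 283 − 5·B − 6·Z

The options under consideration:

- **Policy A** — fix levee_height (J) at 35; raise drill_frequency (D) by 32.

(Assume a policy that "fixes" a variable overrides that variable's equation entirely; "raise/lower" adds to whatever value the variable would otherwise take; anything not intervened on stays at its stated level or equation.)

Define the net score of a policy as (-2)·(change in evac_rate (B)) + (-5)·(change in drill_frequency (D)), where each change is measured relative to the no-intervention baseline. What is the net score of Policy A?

Baseline:
  J = 68
  B = -29 − 5·68 = -369
  D = 214 − 3·(-369) = 1321
Policy A (J := 35, D + 32):
  J = 35
  B = -29 − 5·35 = -204
  D = 214 − 3·(-204) (+32 from intervention) = 858
ΔB = -204 − (-369) = 165; ΔD = 858 − 1321 = -463
Score = (-2)·165 + (-5)·(-463) = 1985

1985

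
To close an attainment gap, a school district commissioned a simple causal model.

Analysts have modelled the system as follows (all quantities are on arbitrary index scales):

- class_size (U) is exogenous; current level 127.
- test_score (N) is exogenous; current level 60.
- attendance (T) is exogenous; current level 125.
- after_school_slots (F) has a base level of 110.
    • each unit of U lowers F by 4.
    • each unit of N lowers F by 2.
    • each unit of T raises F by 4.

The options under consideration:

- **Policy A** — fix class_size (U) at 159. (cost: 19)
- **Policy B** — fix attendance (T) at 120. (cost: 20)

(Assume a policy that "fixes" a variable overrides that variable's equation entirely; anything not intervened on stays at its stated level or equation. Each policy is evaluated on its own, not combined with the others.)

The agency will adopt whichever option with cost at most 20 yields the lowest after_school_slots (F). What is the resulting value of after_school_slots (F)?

Policy A (U := 159):
  U = 159
  N = 60
  T = 125
  F = 110 − 4·159 − 2·60 + 4·125 = -146
Policy B (T := 120):
  U = 127
  N = 60
  T = 120
  F = 110 − 4·127 − 2·60 + 4·120 = -38
Comparing — Policy A: F=-146, Policy B: F=-38. Lowest is -146 (Policy A).

-146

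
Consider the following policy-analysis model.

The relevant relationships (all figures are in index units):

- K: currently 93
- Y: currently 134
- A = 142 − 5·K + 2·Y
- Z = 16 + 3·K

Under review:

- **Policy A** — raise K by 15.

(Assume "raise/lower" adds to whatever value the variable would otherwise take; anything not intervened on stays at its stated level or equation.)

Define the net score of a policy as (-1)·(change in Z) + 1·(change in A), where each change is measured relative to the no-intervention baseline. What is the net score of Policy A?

Baseline:
  K = 93
  Y = 134
  A = 142 − 5·93 + 2·134 = -55
  Z = 16 + 3·93 = 295
Policy A (K + 15):
  K = 93 + 15 = 108
  Y = 134
  A = 142 − 5·108 + 2·134 = -130
  Z = 16 + 3·108 = 340
ΔZ = 340 − 295 = 45; ΔA = -130 − (-55) = -75
Score = (-1)·45 + 1·(-75) = -120

-120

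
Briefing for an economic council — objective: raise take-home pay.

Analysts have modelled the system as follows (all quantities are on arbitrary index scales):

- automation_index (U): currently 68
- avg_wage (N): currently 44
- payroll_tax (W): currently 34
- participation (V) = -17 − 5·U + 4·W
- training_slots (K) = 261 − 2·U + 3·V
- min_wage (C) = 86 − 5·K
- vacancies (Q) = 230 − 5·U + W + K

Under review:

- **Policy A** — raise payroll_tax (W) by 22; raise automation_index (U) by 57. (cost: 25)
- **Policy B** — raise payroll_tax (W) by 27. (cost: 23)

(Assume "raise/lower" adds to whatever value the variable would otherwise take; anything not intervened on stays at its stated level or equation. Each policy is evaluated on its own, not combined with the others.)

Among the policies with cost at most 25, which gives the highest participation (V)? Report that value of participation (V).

-113

Policy A (W + 22, U + 57):
  U = 68 + 57 = 125
  W = 34 + 22 = 56
  V = -17 − 5·125 + 4·56 = -418
Policy B (W + 27):
  U = 68
  W = 34 + 27 = 61
  V = -17 − 5·68 + 4·61 = -113
Comparing — Policy A: V=-418, Policy B: V=-113. Highest is -113 (Policy B).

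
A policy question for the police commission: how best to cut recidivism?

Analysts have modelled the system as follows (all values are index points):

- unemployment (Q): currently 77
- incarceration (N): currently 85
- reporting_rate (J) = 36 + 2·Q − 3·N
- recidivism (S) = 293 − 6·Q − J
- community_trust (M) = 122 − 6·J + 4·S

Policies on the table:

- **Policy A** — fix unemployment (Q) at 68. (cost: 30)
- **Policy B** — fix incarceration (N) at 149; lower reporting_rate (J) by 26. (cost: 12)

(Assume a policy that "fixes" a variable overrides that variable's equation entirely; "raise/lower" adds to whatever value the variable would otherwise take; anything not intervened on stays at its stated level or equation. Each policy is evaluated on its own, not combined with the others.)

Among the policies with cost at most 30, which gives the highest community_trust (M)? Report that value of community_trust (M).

2276

Policy A (Q := 68):
  Q = 68
  N = 85
  J = 36 + 2·68 − 3·85 = -83
  S = 293 − 6·68 − (-83) = -32
  M = 122 − 6·(-83) + 4·(-32) = 492
Policy B (N := 149, J − 26):
  Q = 77
  N = 149
  J = 36 + 2·77 − 3·149 (−26 from intervention) = -283
  S = 293 − 6·77 − (-283) = 114
  M = 122 − 6·(-283) + 4·114 = 2276
Comparing — Policy A: M=492, Policy B: M=2276. Highest is 2276 (Policy B).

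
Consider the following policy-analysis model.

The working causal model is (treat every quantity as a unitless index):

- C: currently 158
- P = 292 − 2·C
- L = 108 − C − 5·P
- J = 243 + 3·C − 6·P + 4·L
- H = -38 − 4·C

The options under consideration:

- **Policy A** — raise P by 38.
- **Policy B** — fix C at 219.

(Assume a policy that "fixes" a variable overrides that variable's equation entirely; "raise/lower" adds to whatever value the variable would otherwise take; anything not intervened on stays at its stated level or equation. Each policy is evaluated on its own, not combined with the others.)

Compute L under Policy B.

619

Policy B (C := 219):
  C = 219
  P = 292 − 2·219 = -146
  L = 108 − 219 − 5·(-146) = 619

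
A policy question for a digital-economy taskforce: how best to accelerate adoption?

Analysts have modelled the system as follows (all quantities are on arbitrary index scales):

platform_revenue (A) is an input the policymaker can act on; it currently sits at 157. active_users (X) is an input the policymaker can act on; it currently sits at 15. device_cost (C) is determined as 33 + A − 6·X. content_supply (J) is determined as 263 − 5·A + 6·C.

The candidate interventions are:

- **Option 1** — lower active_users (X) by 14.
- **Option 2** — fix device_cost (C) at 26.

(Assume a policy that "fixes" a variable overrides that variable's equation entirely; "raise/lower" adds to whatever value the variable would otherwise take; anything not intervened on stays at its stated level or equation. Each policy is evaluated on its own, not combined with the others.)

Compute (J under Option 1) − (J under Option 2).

948

Option 1 (X − 14):
  A = 157
  X = 15 − 14 = 1
  C = 33 + 157 − 6·1 = 184
  J = 263 − 5·157 + 6·184 = 582
Option 2 (C := 26):
  A = 157
  X = 15
  C = 26
  J = 263 − 5·157 + 6·26 = -366
J: 582 − (-366) = 948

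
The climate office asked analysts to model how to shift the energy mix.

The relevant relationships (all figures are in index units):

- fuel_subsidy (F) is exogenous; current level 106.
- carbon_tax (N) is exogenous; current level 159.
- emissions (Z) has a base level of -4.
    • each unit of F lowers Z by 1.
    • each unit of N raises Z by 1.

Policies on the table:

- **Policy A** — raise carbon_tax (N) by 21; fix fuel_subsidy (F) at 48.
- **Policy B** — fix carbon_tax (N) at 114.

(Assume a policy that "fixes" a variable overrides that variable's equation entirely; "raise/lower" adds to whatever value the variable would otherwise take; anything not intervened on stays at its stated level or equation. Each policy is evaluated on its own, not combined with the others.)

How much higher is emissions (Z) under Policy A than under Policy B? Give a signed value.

124

Policy A (N + 21, F := 48):
  F = 48
  N = 159 + 21 = 180
  Z = -4 − 48 + 180 = 128
Policy B (N := 114):
  F = 106
  N = 114
  Z = -4 − 106 + 114 = 4
Z: 128 − 4 = 124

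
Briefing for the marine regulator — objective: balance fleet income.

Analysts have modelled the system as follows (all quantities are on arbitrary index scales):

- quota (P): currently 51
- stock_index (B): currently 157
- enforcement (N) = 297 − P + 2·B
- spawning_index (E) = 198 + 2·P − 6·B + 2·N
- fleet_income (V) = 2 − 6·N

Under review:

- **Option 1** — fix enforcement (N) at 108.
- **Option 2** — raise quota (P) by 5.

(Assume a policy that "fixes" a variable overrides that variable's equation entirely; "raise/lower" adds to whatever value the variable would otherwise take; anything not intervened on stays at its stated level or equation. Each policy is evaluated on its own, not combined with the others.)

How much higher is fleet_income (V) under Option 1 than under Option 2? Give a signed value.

Option 1 (N := 108):
  P = 51
  B = 157
  N = 108
  V = 2 − 6·108 = -646
Option 2 (P + 5):
  P = 51 + 5 = 56
  B = 157
  N = 297 − 56 + 2·157 = 555
  V = 2 − 6·555 = -3328
V: -646 − (-3328) = 2682

2682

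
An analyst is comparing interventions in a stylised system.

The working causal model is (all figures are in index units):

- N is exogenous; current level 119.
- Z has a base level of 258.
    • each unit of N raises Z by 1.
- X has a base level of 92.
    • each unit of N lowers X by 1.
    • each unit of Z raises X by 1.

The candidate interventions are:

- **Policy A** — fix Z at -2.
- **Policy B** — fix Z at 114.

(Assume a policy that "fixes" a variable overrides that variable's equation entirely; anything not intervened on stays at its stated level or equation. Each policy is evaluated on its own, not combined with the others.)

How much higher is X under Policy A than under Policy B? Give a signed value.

Policy A (Z := -2):
  N = 119
  Z = -2
  X = 92 − 119 + (-2) = -29
Policy B (Z := 114):
  N = 119
  Z = 114
  X = 92 − 119 + 114 = 87
X: -29 − 87 = -116

-116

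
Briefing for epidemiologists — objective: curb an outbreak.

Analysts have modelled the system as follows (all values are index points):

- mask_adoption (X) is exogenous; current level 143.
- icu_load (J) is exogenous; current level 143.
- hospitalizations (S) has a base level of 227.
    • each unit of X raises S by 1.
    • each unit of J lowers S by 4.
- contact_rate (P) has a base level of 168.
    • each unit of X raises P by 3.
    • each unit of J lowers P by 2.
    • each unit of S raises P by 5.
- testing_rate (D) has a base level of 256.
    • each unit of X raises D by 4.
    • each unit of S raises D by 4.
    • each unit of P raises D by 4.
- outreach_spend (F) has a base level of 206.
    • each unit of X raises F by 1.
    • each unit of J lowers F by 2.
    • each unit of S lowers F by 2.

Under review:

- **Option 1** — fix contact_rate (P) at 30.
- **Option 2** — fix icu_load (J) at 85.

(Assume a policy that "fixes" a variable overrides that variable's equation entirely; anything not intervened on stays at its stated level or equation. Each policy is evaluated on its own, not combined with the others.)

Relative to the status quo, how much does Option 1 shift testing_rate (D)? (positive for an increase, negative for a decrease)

Baseline:
  X = 143
  J = 143
  S = 227 + 143 − 4·143 = -202
  P = 168 + 3·143 − 2·143 + 5·(-202) = -699
  D = 256 + 4·143 + 4·(-202) + 4·(-699) = -2776
Option 1 (P := 30):
  X = 143
  J = 143
  S = 227 + 143 − 4·143 = -202
  P = 30
  D = 256 + 4·143 + 4·(-202) + 4·30 = 140
Change in D: 140 − (-2776) = 2916

2916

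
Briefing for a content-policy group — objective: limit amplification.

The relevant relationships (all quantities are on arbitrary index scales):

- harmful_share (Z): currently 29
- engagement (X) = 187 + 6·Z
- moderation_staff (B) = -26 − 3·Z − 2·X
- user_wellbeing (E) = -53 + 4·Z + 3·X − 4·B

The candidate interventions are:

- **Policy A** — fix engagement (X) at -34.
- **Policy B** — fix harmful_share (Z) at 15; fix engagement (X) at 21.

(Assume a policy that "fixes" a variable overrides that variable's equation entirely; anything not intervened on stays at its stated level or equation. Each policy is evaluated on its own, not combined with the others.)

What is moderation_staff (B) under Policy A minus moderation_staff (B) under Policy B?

68

Policy A (X := -34):
  Z = 29
  X = -34
  B = -26 − 3·29 − 2·(-34) = -45
Policy B (Z := 15, X := 21):
  Z = 15
  X = 21
  B = -26 − 3·15 − 2·21 = -113
B: -45 − (-113) = 68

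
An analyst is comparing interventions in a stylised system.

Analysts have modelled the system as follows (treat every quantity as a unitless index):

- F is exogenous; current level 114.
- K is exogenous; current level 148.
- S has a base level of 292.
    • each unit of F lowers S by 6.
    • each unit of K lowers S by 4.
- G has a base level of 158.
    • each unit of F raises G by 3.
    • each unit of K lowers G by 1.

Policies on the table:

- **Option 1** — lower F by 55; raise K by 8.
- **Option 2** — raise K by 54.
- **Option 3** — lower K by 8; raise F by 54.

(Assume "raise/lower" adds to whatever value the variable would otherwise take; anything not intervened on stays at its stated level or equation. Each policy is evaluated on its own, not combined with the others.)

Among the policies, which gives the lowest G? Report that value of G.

179

Option 1 (F − 55, K + 8):
  F = 114 − 55 = 59
  K = 148 + 8 = 156
  G = 158 + 3·59 − 156 = 179
Option 2 (K + 54):
  F = 114
  K = 148 + 54 = 202
  G = 158 + 3·114 − 202 = 298
Option 3 (K − 8, F + 54):
  F = 114 + 54 = 168
  K = 148 − 8 = 140
  G = 158 + 3·168 − 140 = 522
Comparing — Option 1: G=179, Option 2: G=298, Option 3: G=522. Lowest is 179 (Option 1).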